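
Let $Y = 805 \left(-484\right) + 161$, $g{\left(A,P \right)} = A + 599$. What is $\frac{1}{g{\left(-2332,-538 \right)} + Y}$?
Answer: $- \frac{1}{391192} \approx -2.5563 \cdot 10^{-6}$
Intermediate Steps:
$g{\left(A,P \right)} = 599 + A$
$Y = -389459$ ($Y = -389620 + 161 = -389459$)
$\frac{1}{g{\left(-2332,-538 \right)} + Y} = \frac{1}{\left(599 - 2332\right) - 389459} = \frac{1}{-1733 - 389459} = \frac{1}{-391192} = - \frac{1}{391192}$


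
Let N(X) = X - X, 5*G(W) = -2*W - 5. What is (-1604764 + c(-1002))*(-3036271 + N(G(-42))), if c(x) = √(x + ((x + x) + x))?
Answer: 4872498395044 - 6072542*I*√1002 ≈ 4.8725e+12 - 1.9222e+8*I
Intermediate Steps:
G(W) = -1 - 2*W/5 (G(W) = (-2*W - 5)/5 = (-5 - 2*W)/5 = -1 - 2*W/5)
N(X) = 0
c(x) = 2*√x (c(x) = √(x + (2*x + x)) = √(x + 3*x) = √(4*x) = 2*√x)
(-1604764 + c(-1002))*(-3036271 + N(G(-42))) = (-1604764 + 2*√(-1002))*(-3036271 + 0) = (-1604764 + 2*(I*√1002))*(-3036271) = (-1604764 + 2*I*√1002)*(-3036271) = 4872498395044 - 6072542*I*√1002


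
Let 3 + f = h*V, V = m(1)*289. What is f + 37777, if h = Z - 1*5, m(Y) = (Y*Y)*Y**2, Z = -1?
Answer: 36040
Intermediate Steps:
m(Y) = Y**4 (m(Y) = Y**2*Y**2 = Y**4)
V = 289 (V = 1**4*289 = 1*289 = 289)
h = -6 (h = -1 - 1*5 = -1 - 5 = -6)
f = -1737 (f = -3 - 6*289 = -3 - 1734 = -1737)
f + 37777 = -1737 + 37777 = 36040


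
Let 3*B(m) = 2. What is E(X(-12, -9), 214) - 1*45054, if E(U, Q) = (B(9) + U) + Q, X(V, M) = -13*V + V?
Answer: -134086/3 ≈ -44695.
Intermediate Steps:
X(V, M) = -12*V
B(m) = 2/3 (B(m) = (1/3)*2 = 2/3)
E(U, Q) = 2/3 + Q + U (E(U, Q) = (2/3 + U) + Q = 2/3 + Q + U)
E(X(-12, -9), 214) - 1*45054 = (2/3 + 214 - 12*(-12)) - 1*45054 = (2/3 + 214 + 144) - 45054 = 1076/3 - 45054 = -134086/3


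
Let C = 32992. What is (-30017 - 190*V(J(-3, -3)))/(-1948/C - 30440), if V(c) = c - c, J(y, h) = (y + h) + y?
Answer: 247580216/251069607 ≈ 0.98610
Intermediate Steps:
J(y, h) = h + 2*y (J(y, h) = (h + y) + y = h + 2*y)
V(c) = 0
(-30017 - 190*V(J(-3, -3)))/(-1948/C - 30440) = (-30017 - 190*0)/(-1948/32992 - 30440) = (-30017 + 0)/(-1948*1/32992 - 30440) = -30017/(-487/8248 - 30440) = -30017/(-251069607/8248) = -30017*(-8248/251069607) = 247580216/251069607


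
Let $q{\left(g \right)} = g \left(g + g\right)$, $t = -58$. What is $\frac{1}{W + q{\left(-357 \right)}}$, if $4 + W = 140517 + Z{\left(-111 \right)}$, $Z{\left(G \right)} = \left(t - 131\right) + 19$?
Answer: $\frac{1}{395241} \approx 2.5301 \cdot 10^{-6}$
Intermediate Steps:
$Z{\left(G \right)} = -170$ ($Z{\left(G \right)} = \left(-58 - 131\right) + 19 = -189 + 19 = -170$)
$W = 140343$ ($W = -4 + \left(140517 - 170\right) = -4 + 140347 = 140343$)
$q{\left(g \right)} = 2 g^{2}$ ($q{\left(g \right)} = g 2 g = 2 g^{2}$)
$\frac{1}{W + q{\left(-357 \right)}} = \frac{1}{140343 + 2 \left(-357\right)^{2}} = \frac{1}{140343 + 2 \cdot 127449} = \frac{1}{140343 + 254898} = \frac{1}{395241}$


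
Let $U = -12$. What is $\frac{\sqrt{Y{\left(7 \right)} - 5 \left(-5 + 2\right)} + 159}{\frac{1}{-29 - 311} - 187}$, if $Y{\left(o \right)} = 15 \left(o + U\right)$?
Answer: $- \frac{54060}{63581} - \frac{680 i \sqrt{15}}{63581} \approx -0.85025 - 0.041422 i$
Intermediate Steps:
$Y{\left(o \right)} = -180 + 15 o$ ($Y{\left(o \right)} = 15 \left(o - 12\right) = 15 \left(-12 + o\right) = -180 + 15 o$)
$\frac{\sqrt{Y{\left(7 \right)} - 5 \left(-5 + 2\right)} + 159}{\frac{1}{-29 - 311} - 187} = \frac{\sqrt{\left(-180 + 15 \cdot 7\right) - 5 \left(-5 + 2\right)} + 159}{\frac{1}{-29 - 311} - 187} = \frac{\sqrt{\left(-180 + 105\right) - -15} + 159}{\frac{1}{-340} - 187} = \frac{\sqrt{-75 + 15} + 159}{- \frac{1}{340} - 187} = \frac{\sqrt{-60} + 159}{- \frac{63581}{340}} = \left(2 i \sqrt{15} + 159\right) \left(- \frac{340}{63581}\right) = \left(159 + 2 i \sqrt{15}\right) \left(- \frac{340}{63581}\right) = - \frac{54060}{63581} - \frac{680 i \sqrt{15}}{63581}$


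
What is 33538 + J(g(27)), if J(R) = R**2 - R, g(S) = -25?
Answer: 34188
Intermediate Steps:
33538 + J(g(27)) = 33538 - 25*(-1 - 25) = 33538 - 25*(-26) = 33538 + 650 = 34188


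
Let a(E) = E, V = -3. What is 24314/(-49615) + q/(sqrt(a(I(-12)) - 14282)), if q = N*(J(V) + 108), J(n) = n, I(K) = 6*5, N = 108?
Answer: -24314/49615 - 810*I*sqrt(3563)/509 ≈ -0.49005 - 94.989*I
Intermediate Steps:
I(K) = 30
q = 11340 (q = 108*(-3 + 108) = 108*105 = 11340)
24314/(-49615) + q/(sqrt(a(I(-12)) - 14282)) = 24314/(-49615) + 11340/(sqrt(30 - 14282)) = 24314*(-1/49615) + 11340/(sqrt(-14252)) = -24314/49615 + 11340/((2*I*sqrt(3563))) = -24314/49615 + 11340*(-I*sqrt(3563)/7126) = -24314/49615 - 810*I*sqrt(3563)/509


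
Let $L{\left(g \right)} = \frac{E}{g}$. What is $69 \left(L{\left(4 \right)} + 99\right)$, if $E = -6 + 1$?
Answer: $\frac{26979}{4} \approx 6744.8$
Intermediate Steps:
$E = -5$
$L{\left(g \right)} = - \frac{5}{g}$
$69 \left(L{\left(4 \right)} + 99\right) = 69 \left(- \frac{5}{4} + 99\right) = 69 \cdot \frac{391}{4} = \frac{26979}{4}$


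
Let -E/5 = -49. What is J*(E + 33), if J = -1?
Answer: -278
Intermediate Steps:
E = 245 (E = -5*(-49) = 245)
J*(E + 33) = -(245 + 33) = -1*278 = -278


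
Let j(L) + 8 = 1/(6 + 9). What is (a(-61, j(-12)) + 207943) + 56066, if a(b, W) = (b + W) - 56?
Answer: 3958261/15 ≈ 2.6388e+5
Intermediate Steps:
j(L) = -119/15 (j(L) = -8 + 1/(6 + 9) = -8 + 1/15 = -119/15)
a(b, W) = -56 + W + b (a(b, W) = (W + b) - 56 = -56 + W + b)
(a(-61, j(-12)) + 207943) + 56066 = ((-56 - 119/15 - 61) + 207943) + 56066 = (-1874/15 + 207943) + 56066 = 3117271/15 + 56066 = 3958261/15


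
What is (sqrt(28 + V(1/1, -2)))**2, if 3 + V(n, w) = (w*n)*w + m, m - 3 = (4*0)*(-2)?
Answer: 32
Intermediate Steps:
m = 3 (m = 3 + (4*0)*(-2) = 3 + 0*(-2) = 3 + 0 = 3)
V(n, w) = n*w**2 (V(n, w) = -3 + ((w*n)*w + 3) = -3 + ((n*w)*w + 3) = -3 + (n*w**2 + 3) = -3 + (3 + n*w**2) = n*w**2)
(sqrt(28 + V(1/1, -2)))**2 = (sqrt(28 + (-2)**2/1))**2 = (sqrt(28 + 1*4))**2 = (sqrt(28 + 4))**2 = (sqrt(32))**2 = (4*sqrt(2))**2 = 32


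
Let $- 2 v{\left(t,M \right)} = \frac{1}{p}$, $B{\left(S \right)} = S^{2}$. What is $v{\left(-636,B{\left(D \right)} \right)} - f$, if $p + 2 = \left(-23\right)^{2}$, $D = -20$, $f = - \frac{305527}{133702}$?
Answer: $\frac{80472939}{35230477} \approx 2.2842$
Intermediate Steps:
$f = - \frac{305527}{133702}$ ($f = \left(-305527\right) \frac{1}{133702} = - \frac{305527}{133702} \approx -2.2851$)
$p = 527$ ($p = -2 + \left(-23\right)^{2} = -2 + 529 = 527$)
$v{\left(t,M \right)} = - \frac{1}{1054}$ ($v{\left(t,M \right)} = - \frac{1}{2 \cdot 527} = \left(- \frac{1}{2}\right) \frac{1}{527} = - \frac{1}{1054}$)
$v{\left(-636,B{\left(D \right)} \right)} - f = - \frac{1}{1054} - - \frac{305527}{133702} = - \frac{1}{1054} + \frac{305527}{133702} = \frac{80472939}{35230477}$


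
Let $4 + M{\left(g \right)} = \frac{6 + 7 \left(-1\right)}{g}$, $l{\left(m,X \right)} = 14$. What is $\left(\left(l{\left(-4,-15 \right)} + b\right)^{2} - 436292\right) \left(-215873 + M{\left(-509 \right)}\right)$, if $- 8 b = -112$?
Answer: $\frac{47854225267136}{509} \approx 9.4016 \cdot 10^{10}$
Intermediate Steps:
$b = 14$ ($b = \left(- \frac{1}{8}\right) \left(-112\right) = 14$)
$M{\left(g \right)} = -4 - \frac{1}{g}$ ($M{\left(g \right)} = -4 + \frac{6 + 7 \left(-1\right)}{g} = -4 + \frac{6 - 7}{g} = -4 - \frac{1}{g}$)
$\left(\left(l{\left(-4,-15 \right)} + b\right)^{2} - 436292\right) \left(-215873 + M{\left(-509 \right)}\right) = \left(\left(14 + 14\right)^{2} - 436292\right) \left(-215873 - \frac{2035}{509}\right) = \left(28^{2} - 436292\right) \left(-215873 - \frac{2035}{509}\right) = \left(784 - 436292\right) \left(-215873 + \left(-4 + \frac{1}{509}\right)\right) = - 435508 \left(-215873 - \frac{2035}{509}\right) = \left(-435508\right) \left(- \frac{109881392}{509}\right) = \frac{47854225267136}{509}$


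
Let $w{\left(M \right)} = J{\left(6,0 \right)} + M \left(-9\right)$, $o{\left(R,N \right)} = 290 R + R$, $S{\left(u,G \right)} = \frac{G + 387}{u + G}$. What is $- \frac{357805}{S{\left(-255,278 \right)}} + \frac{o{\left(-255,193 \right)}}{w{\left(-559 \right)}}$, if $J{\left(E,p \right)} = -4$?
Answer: $- \frac{1183403378}{95513} \approx -12390.0$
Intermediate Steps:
$S{\left(u,G \right)} = \frac{387 + G}{G + u}$
$o{\left(R,N \right)} = 291 R$
$w{\left(M \right)} = -4 - 9 M$ ($w{\left(M \right)} = -4 + M \left(-9\right) = -4 - 9 M$)
$- \frac{357805}{S{\left(-255,278 \right)}} + \frac{o{\left(-255,193 \right)}}{w{\left(-559 \right)}} = - \frac{357805}{\frac{1}{278 - 255} \left(387 + 278\right)} + \frac{291 \left(-255\right)}{-4 - -5031} = - \frac{357805}{\frac{1}{23} \cdot 665} - \frac{74205}{-4 + 5031} = - \frac{357805}{\frac{1}{23} \cdot 665} - \frac{74205}{5027} = - \frac{357805}{\frac{665}{23}} - \frac{74205}{5027} = \left(-357805\right) \frac{23}{665} - \frac{74205}{5027} = - \frac{235129}{19} - \frac{74205}{5027} = - \frac{1183403378}{95513}$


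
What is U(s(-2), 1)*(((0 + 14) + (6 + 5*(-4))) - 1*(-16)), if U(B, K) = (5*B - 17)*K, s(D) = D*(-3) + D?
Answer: 48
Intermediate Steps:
s(D) = -2*D (s(D) = -3*D + D = -2*D)
U(B, K) = K*(-17 + 5*B) (U(B, K) = (-17 + 5*B)*K = K*(-17 + 5*B))
U(s(-2), 1)*(((0 + 14) + (6 + 5*(-4))) - 1*(-16)) = (1*(-17 + 5*(-2*(-2))))*(((0 + 14) + (6 + 5*(-4))) - 1*(-16)) = (1*(-17 + 5*4))*((14 + (6 - 20)) + 16) = (1*(-17 + 20))*((14 - 14) + 16) = (1*3)*(0 + 16) = 3*16 = 48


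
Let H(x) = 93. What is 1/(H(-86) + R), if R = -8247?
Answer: -1/8154 ≈ -0.00012264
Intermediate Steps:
1/(H(-86) + R) = 1/(93 - 8247) = 1/(-8154) = -1/8154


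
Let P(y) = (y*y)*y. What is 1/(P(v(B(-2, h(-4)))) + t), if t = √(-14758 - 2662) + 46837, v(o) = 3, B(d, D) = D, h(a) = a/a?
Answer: 11716/549062979 - I*√4355/1098125958 ≈ 2.1338e-5 - 6.0096e-8*I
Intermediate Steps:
h(a) = 1
t = 46837 + 2*I*√4355 (t = √(-17420) + 46837 = 2*I*√4355 + 46837 = 46837 + 2*I*√4355 ≈ 46837.0 + 131.98*I)
P(y) = y³ (P(y) = y²*y = y³)
1/(P(v(B(-2, h(-4)))) + t) = 1/(3³ + (46837 + 2*I*√4355)) = 1/(27 + (46837 + 2*I*√4355)) = 1/(46864 + 2*I*√4355)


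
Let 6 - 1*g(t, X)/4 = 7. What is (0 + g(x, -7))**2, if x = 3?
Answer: 16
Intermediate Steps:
g(t, X) = -4 (g(t, X) = 24 - 4*7 = 24 - 28 = -4)
(0 + g(x, -7))**2 = (0 - 4)**2 = (-4)**2 = 16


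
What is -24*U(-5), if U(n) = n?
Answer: 120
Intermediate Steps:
-24*U(-5) = -24*(-5) = 120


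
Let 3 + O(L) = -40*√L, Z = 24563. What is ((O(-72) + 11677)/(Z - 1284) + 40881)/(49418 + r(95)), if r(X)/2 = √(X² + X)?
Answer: 23515072807357/28424849069038 - 1903360946*√570/14212424534519 - 2965080*I*√2/14212424534519 + 960*I*√285/14212424534519 ≈ 0.82407 - 2.939e-7*I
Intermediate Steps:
O(L) = -3 - 40*√L
r(X) = 2*√(X + X²) (r(X) = 2*√(X² + X) = 2*√(X + X²))
((O(-72) + 11677)/(Z - 1284) + 40881)/(49418 + r(95)) = (((-3 - 240*I*√2) + 11677)/(24563 - 1284) + 40881)/(49418 + 2*√(95*(1 + 95))) = (((-3 - 240*I*√2) + 11677)/23279 + 40881)/(49418 + 2*√(95*96)) = (((-3 - 240*I*√2) + 11677)*(1/23279) + 40881)/(49418 + 2*√9120) = ((11674 - 240*I*√2)*(1/23279) + 40881)/(49418 + 2*(4*√570)) = ((11674/23279 - 240*I*√2/23279) + 40881)/(49418 + 8*√570) = (951680473/23279 - 240*I*√2/23279)/(49418 + 8*√570)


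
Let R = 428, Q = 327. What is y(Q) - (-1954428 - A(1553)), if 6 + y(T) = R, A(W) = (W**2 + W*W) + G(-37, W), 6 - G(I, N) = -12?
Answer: 6778486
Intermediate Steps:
G(I, N) = 18 (G(I, N) = 6 - 1*(-12) = 6 + 12 = 18)
A(W) = 18 + 2*W**2 (A(W) = (W**2 + W*W) + 18 = (W**2 + W**2) + 18 = 2*W**2 + 18 = 18 + 2*W**2)
y(T) = 422 (y(T) = -6 + 428 = 422)
y(Q) - (-1954428 - A(1553)) = 422 - (-1954428 - (18 + 2*1553**2)) = 422 - (-1954428 - (18 + 2*2411809)) = 422 - (-1954428 - (18 + 4823618)) = 422 - (-1954428 - 1*4823636) = 422 - (-1954428 - 4823636) = 422 - 1*(-6778064) = 422 + 6778064 = 6778486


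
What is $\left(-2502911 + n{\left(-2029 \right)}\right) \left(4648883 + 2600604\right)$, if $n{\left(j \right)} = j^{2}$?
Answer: $11700164553910$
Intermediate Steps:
$\left(-2502911 + n{\left(-2029 \right)}\right) \left(4648883 + 2600604\right) = \left(-2502911 + \left(-2029\right)^{2}\right) \left(4648883 + 2600604\right) = \left(-2502911 + 4116841\right) 7249487 = 1613930 \cdot 7249487 = 11700164553910$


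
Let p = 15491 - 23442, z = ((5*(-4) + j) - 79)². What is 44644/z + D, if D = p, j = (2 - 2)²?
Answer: -77883107/9801 ≈ -7946.4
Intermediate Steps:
j = 0 (j = 0² = 0)
z = 9801 (z = ((5*(-4) + 0) - 79)² = ((-20 + 0) - 79)² = (-20 - 79)² = (-99)² = 9801)
p = -7951
D = -7951
44644/z + D = 44644/9801 - 7951 = -77883107/9801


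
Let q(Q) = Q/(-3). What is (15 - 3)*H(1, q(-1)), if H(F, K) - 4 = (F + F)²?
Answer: 96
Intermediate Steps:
q(Q) = -Q/3 (q(Q) = Q*(-⅓) = -Q/3)
H(F, K) = 4 + 4*F² (H(F, K) = 4 + (F + F)² = 4 + (2*F)² = 4 + 4*F²)
(15 - 3)*H(1, q(-1)) = (15 - 3)*(4 + 4*1²) = 12*(4 + 4*1) = 12*(4 + 4) = 12*8 = 96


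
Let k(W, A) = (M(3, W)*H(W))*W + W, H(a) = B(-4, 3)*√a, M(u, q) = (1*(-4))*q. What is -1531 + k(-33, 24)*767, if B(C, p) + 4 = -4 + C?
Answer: -26842 + 40092624*I*√33 ≈ -26842.0 + 2.3031e+8*I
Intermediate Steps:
B(C, p) = -8 + C (B(C, p) = -4 + (-4 + C) = -8 + C)
M(u, q) = -4*q
H(a) = -12*√a (H(a) = (-8 - 4)*√a = -12*√a)
k(W, A) = W + 48*W^(5/2) (k(W, A) = ((-4*W)*(-12*√W))*W + W = (48*W^(3/2))*W + W = 48*W^(5/2) + W = W + 48*W^(5/2))
-1531 + k(-33, 24)*767 = -1531 + (-33 + 48*(-33)^(5/2))*767 = -1531 + (-33 + 48*(1089*I*√33))*767 = -1531 + (-33 + 52272*I*√33)*767 = -1531 + (-25311 + 40092624*I*√33) = -26842 + 40092624*I*√33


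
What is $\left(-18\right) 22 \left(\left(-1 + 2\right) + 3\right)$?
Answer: $-1584$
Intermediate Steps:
$\left(-18\right) 22 \left(\left(-1 + 2\right) + 3\right) = - 396 \left(1 + 3\right) = \left(-396\right) 4 = -1584$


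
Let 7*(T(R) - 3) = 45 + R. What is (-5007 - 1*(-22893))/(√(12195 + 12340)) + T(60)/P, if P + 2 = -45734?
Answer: -9/22868 + 17886*√24535/24535 ≈ 114.19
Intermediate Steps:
T(R) = 66/7 + R/7 (T(R) = 3 + (45 + R)/7 = 3 + (45/7 + R/7) = 66/7 + R/7)
P = -45736 (P = -2 - 45734 = -45736)
(-5007 - 1*(-22893))/(√(12195 + 12340)) + T(60)/P = (-5007 - 1*(-22893))/(√(12195 + 12340)) + (66/7 + (⅐)*60)/(-45736) = (-5007 + 22893)/(√24535) + (66/7 + 60/7)*(-1/45736) = 17886*(√24535/24535) + 18*(-1/45736) = 17886*√24535/24535 - 9/22868 = -9/22868 + 17886*√24535/24535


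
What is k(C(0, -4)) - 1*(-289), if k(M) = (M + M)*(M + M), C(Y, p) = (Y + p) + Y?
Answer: 353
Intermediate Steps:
C(Y, p) = p + 2*Y
k(M) = 4*M**2 (k(M) = (2*M)*(2*M) = 4*M**2)
k(C(0, -4)) - 1*(-289) = 4*(-4 + 2*0)**2 - 1*(-289) = 4*(-4 + 0)**2 + 289 = 4*(-4)**2 + 289 = 4*16 + 289 = 64 + 289 = 353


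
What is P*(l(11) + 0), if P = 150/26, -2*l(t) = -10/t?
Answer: 375/143 ≈ 2.6224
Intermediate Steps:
l(t) = 5/t (l(t) = -(-5)/t = 5/t)
P = 75/13 (P = 150*(1/26) = 75/13 ≈ 5.7692)
P*(l(11) + 0) = 75*(5/11 + 0)/13 = (75/13)*(5/11) = 375/143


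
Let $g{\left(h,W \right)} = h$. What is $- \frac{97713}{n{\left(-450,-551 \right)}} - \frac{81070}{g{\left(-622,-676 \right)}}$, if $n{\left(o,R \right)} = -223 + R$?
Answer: $\frac{6862537}{26746} \approx 256.58$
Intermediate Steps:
$- \frac{97713}{n{\left(-450,-551 \right)}} - \frac{81070}{g{\left(-622,-676 \right)}} = - \frac{97713}{-223 - 551} - \frac{81070}{-622} = - \frac{97713}{-774} - - \frac{40535}{311} = \left(-97713\right) \left(- \frac{1}{774}\right) + \frac{40535}{311} = \frac{10857}{86} + \frac{40535}{311} = \frac{6862537}{26746}$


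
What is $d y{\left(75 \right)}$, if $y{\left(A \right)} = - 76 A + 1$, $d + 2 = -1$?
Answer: $17097$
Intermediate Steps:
$d = -3$ ($d = -2 - 1 = -3$)
$y{\left(A \right)} = 1 - 76 A$
$d y{\left(75 \right)} = - 3 \left(1 - 5700\right) = \left(-3\right) \left(-5699\right) = 17097$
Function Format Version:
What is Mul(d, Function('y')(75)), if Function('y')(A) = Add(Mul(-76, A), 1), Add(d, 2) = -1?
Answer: 17097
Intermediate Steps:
d = -3 (d = Add(-2, -1) = -3)
Function('y')(A) = Add(1, Mul(-76, A))
Mul(d, Function('y')(75)) = Mul(-3, Add(1, Mul(-76, 75))) = Mul(-3, Add(1, -5700)) = Mul(-3, -5699) = 17097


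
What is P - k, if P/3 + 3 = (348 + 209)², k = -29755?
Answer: 960493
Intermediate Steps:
P = 930738 (P = -9 + 3*(348 + 209)² = -9 + 3*557² = -9 + 3*310249 = -9 + 930747 = 930738)
P - k = 930738 - 1*(-29755) = 930738 + 29755 = 960493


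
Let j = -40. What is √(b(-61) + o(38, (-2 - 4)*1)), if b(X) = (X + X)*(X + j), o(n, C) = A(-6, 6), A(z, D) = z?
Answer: 2*√3079 ≈ 110.98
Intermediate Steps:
o(n, C) = -6
b(X) = 2*X*(-40 + X) (b(X) = (X + X)*(X - 40) = (2*X)*(-40 + X) = 2*X*(-40 + X))
√(b(-61) + o(38, (-2 - 4)*1)) = √(2*(-61)*(-40 - 61) - 6) = √(2*(-61)*(-101) - 6) = √(12322 - 6) = √12316 = 2*√3079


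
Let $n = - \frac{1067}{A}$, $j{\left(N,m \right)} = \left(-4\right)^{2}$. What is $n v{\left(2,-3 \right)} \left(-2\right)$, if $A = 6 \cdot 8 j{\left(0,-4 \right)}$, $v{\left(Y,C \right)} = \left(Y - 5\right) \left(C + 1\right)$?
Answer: $\frac{1067}{64} \approx 16.672$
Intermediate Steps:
$j{\left(N,m \right)} = 16$
$v{\left(Y,C \right)} = \left(1 + C\right) \left(-5 + Y\right)$ ($v{\left(Y,C \right)} = \left(-5 + Y\right) \left(1 + C\right) = \left(1 + C\right) \left(-5 + Y\right)$)
$A = 768$ ($A = 6 \cdot 8 \cdot 16 = 48 \cdot 16 = 768$)
$n = - \frac{1067}{768} \approx -1.3893$
$n v{\left(2,-3 \right)} \left(-2\right) = - \frac{1067 \left(-5 + 2 - -15 - 6\right) \left(-2\right)}{768} = - \frac{1067 \left(-5 + 2 + 15 - 6\right) \left(-2\right)}{768} = - \frac{1067 \cdot 6 \left(-2\right)}{768} = \left(- \frac{1067}{768}\right) \left(-12\right) = \frac{1067}{64}$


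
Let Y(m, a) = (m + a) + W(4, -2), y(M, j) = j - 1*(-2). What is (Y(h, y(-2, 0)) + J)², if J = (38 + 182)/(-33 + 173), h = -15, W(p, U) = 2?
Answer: 4356/49 ≈ 88.898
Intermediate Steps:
y(M, j) = 2 + j (y(M, j) = j + 2 = 2 + j)
Y(m, a) = 2 + a + m (Y(m, a) = (m + a) + 2 = (a + m) + 2 = 2 + a + m)
J = 11/7 (J = 220/140 = 220*(1/140) = 11/7 ≈ 1.5714)
(Y(h, y(-2, 0)) + J)² = ((2 + (2 + 0) - 15) + 11/7)² = ((2 + 2 - 15) + 11/7)² = (-11 + 11/7)² = (-66/7)² = 4356/49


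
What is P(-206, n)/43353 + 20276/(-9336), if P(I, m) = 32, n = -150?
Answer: -73227223/33728634 ≈ -2.1711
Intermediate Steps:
P(-206, n)/43353 + 20276/(-9336) = 32/43353 + 20276/(-9336) = 32*(1/43353) + 20276*(-1/9336) = 32/43353 - 5069/2334 = -73227223/33728634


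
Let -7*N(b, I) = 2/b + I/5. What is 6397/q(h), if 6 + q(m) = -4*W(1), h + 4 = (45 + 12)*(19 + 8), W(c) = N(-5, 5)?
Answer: -223895/198 ≈ -1130.8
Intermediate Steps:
N(b, I) = -2/(7*b) - I/35 (N(b, I) = -(2/b + I/5)/7 = -2/(7*b) - I/35)
W(c) = -3/35 (W(c) = (1/35)*(-10 - 1*5*(-5))/(-5) = (1/35)*(-⅕)*(-10 + 25) = (1/35)*(-⅕)*15 = -3/35)
h = 1535 (h = -4 + (45 + 12)*(19 + 8) = -4 + 57*27 = -4 + 1539 = 1535)
q(m) = -198/35 (q(m) = -6 - 4*(-3/35) = -6 + 12/35 = -198/35)
6397/q(h) = 6397/(-198/35) = 6397*(-35/198) = -223895/198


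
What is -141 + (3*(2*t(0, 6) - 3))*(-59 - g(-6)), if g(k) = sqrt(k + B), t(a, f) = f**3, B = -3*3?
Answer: -76074 - 1287*I*sqrt(15) ≈ -76074.0 - 4984.5*I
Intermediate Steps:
B = -9
g(k) = sqrt(-9 + k) (g(k) = sqrt(k - 9) = sqrt(-9 + k))
-141 + (3*(2*t(0, 6) - 3))*(-59 - g(-6)) = -141 + (3*(2*6**3 - 3))*(-59 - sqrt(-9 - 6)) = -141 + (3*(2*216 - 3))*(-59 - sqrt(-15)) = -141 + (3*(432 - 3))*(-59 - I*sqrt(15)) = -141 + (3*429)*(-59 - I*sqrt(15)) = -141 + 1287*(-59 - I*sqrt(15)) = -141 + (-75933 - 1287*I*sqrt(15)) = -76074 - 1287*I*sqrt(15)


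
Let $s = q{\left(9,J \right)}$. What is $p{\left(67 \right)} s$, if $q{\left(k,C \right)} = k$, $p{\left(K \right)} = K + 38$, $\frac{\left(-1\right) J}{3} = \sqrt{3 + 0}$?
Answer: $945$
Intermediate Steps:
$J = - 3 \sqrt{3}$ ($J = - 3 \sqrt{3 + 0} = - 3 \sqrt{3} \approx -5.1962$)
$p{\left(K \right)} = 38 + K$
$s = 9$
$p{\left(67 \right)} s = \left(38 + 67\right) 9 = 105 \cdot 9 = 945$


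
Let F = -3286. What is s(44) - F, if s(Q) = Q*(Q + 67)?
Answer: 8170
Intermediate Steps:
s(Q) = Q*(67 + Q)
s(44) - F = 44*(67 + 44) - 1*(-3286) = 44*111 + 3286 = 4884 + 3286 = 8170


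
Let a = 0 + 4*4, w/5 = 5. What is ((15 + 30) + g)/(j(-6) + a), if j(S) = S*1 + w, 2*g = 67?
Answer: 157/70 ≈ 2.2429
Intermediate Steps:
w = 25 (w = 5*5 = 25)
g = 67/2 (g = (½)*67 = 67/2 ≈ 33.500)
j(S) = 25 + S (j(S) = S*1 + 25 = S + 25 = 25 + S)
a = 16 (a = 0 + 16 = 16)
((15 + 30) + g)/(j(-6) + a) = ((15 + 30) + 67/2)/((25 - 6) + 16) = (45 + 67/2)/(19 + 16) = (157/2)/35 = (157/2)*(1/35) = 157/70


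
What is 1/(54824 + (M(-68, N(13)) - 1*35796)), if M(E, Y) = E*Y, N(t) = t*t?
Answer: 1/7536 ≈ 0.00013270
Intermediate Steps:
N(t) = t**2
1/(54824 + (M(-68, N(13)) - 1*35796)) = 1/(54824 + (-68*13**2 - 1*35796)) = 1/(54824 + (-68*169 - 35796)) = 1/(54824 + (-11492 - 35796)) = 1/(54824 - 47288) = 1/7536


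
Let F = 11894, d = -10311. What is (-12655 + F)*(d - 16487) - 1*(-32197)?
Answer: 20425475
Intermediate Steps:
(-12655 + F)*(d - 16487) - 1*(-32197) = (-12655 + 11894)*(-10311 - 16487) - 1*(-32197) = -761*(-26798) + 32197 = 20393278 + 32197 = 20425475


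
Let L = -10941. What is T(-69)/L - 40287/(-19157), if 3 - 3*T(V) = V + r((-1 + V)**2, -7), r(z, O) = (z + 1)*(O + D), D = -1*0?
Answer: 663741698/628790211 ≈ 1.0556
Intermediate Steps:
D = 0
r(z, O) = O*(1 + z) (r(z, O) = (z + 1)*(O + 0) = (1 + z)*O = O*(1 + z))
T(V) = 10/3 - V/3 + 7*(-1 + V)**2/3 (T(V) = 1 - (V - 7*(1 + (-1 + V)**2))/3 = 1 - (V + (-7 - 7*(-1 + V)**2))/3 = 1 - (-7 + V - 7*(-1 + V)**2)/3 = 1 + (7/3 - V/3 + 7*(-1 + V)**2/3) = 10/3 - V/3 + 7*(-1 + V)**2/3)
T(-69)/L - 40287/(-19157) = (10/3 - 1/3*(-69) + 7*(-1 - 69)**2/3)/(-10941) - 40287/(-19157) = (10/3 + 23 + (7/3)*(-70)**2)*(-1/10941) - 40287*(-1/19157) = (10/3 + 23 + (7/3)*4900)*(-1/10941) + 40287/19157 = (10/3 + 23 + 34300/3)*(-1/10941) + 40287/19157 = (34379/3)*(-1/10941) + 40287/19157 = -34379/32823 + 40287/19157 = 663741698/628790211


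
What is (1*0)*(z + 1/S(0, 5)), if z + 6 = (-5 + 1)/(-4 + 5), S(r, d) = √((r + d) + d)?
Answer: 0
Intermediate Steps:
S(r, d) = √(r + 2*d) (S(r, d) = √((d + r) + d) = √(r + 2*d))
z = -10 (z = -6 + (-5 + 1)/(-4 + 5) = -6 - 4/1 = -6 - 4*1 = -6 - 4 = -10)
(1*0)*(z + 1/S(0, 5)) = (1*0)*(-10 + 1/(√(0 + 2*5))) = 0*(-10 + 1/(√(0 + 10))) = 0*(-10 + 1/(√10)) = 0*(-10 + √10/10) = 0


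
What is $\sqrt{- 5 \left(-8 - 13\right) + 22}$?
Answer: $\sqrt{127} \approx 11.269$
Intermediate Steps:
$\sqrt{- 5 \left(-8 - 13\right) + 22} = \sqrt{\left(-5\right) \left(-21\right) + 22} = \sqrt{105 + 22} = \sqrt{127}$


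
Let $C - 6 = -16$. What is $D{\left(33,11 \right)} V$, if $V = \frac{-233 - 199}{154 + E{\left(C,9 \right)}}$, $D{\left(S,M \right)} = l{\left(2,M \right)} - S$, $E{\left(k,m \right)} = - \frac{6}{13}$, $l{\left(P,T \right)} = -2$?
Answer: $\frac{49140}{499} \approx 98.477$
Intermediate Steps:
$C = -10$ ($C = 6 - 16 = -10$)
$E{\left(k,m \right)} = - \frac{6}{13}$ ($E{\left(k,m \right)} = \left(-6\right) \frac{1}{13} = - \frac{6}{13}$)
$D{\left(S,M \right)} = -2 - S$
$V = - \frac{1404}{499}$ ($V = \frac{-233 - 199}{154 - \frac{6}{13}} = - \frac{432}{\frac{1996}{13}} = \left(-432\right) \frac{13}{1996} = - \frac{1404}{499} \approx -2.8136$)
$D{\left(33,11 \right)} V = \left(-2 - 33\right) \left(- \frac{1404}{499}\right) = \left(-35\right) \left(- \frac{1404}{499}\right) = \frac{49140}{499}$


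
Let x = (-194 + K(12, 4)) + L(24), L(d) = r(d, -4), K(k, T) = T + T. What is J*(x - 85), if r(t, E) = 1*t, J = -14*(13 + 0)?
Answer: 44954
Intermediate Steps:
J = -182 (J = -14*13 = -182)
r(t, E) = t
K(k, T) = 2*T
L(d) = d
x = -162 (x = (-194 + 2*4) + 24 = (-194 + 8) + 24 = -186 + 24 = -162)
J*(x - 85) = -182*(-162 - 85) = -182*(-247) = 44954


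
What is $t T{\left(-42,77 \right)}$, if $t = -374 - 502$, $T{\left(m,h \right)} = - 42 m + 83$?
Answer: $-1617972$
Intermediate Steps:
$T{\left(m,h \right)} = 83 - 42 m$
$t = -876$
$t T{\left(-42,77 \right)} = - 876 \left(83 - -1764\right) = - 876 \left(83 + 1764\right) = \left(-876\right) 1847 = -1617972$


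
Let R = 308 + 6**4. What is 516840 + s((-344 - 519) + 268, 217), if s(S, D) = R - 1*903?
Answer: 517541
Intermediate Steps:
R = 1604 (R = 308 + 1296 = 1604)
s(S, D) = 701 (s(S, D) = 1604 - 1*903 = 1604 - 903 = 701)
516840 + s((-344 - 519) + 268, 217) = 516840 + 701 = 517541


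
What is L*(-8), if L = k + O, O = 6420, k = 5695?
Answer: -96920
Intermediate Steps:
L = 12115 (L = 5695 + 6420 = 12115)
L*(-8) = 12115*(-8) = -96920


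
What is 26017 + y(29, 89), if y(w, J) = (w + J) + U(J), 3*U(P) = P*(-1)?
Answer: 78316/3 ≈ 26105.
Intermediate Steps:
U(P) = -P/3 (U(P) = (P*(-1))/3 = (-P)/3 = -P/3)
y(w, J) = w + 2*J/3 (y(w, J) = (w + J) - J/3 = (J + w) - J/3 = w + 2*J/3)
26017 + y(29, 89) = 26017 + (29 + (2/3)*89) = 26017 + (29 + 178/3) = 26017 + 265/3 = 78316/3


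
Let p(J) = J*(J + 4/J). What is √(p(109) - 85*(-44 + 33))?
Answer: 2*√3205 ≈ 113.23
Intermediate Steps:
√(p(109) - 85*(-44 + 33)) = √((4 + 109²) - 85*(-44 + 33)) = √((4 + 11881) - 85*(-11)) = √(11885 + 935) = √12820 = 2*√3205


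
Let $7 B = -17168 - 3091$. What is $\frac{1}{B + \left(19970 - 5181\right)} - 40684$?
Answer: $- \frac{3387512569}{83264} \approx -40684.0$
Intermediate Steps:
$B = - \frac{20259}{7}$ ($B = \frac{-17168 - 3091}{7} = \frac{1}{7} \left(-20259\right) = - \frac{20259}{7} \approx -2894.1$)
$\frac{1}{B + \left(19970 - 5181\right)} - 40684 = \frac{1}{- \frac{20259}{7} + \left(19970 - 5181\right)} - 40684 = \frac{1}{- \frac{20259}{7} + 14789} - 40684 = \frac{1}{\frac{83264}{7}} - 40684 = \frac{7}{83264} - 40684 = - \frac{3387512569}{83264}$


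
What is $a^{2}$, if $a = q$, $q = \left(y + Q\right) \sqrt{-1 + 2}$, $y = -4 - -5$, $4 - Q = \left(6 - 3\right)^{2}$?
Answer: $16$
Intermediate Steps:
$Q = -5$ ($Q = 4 - \left(6 - 3\right)^{2} = 4 - 3^{2} = 4 - 9 = -5$)
$y = 1$ ($y = -4 + 5 = 1$)
$q = -4$ ($q = \left(1 - 5\right) \sqrt{-1 + 2} = - 4 \sqrt{1} = \left(-4\right) 1 = -4$)
$a = -4$
$a^{2} = \left(-4\right)^{2} = 16$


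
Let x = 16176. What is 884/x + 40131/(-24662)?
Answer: -78419731/49866564 ≈ -1.5726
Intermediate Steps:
884/x + 40131/(-24662) = 884/16176 + 40131/(-24662) = 884*(1/16176) + 40131*(-1/24662) = 221/4044 - 40131/24662 = -78419731/49866564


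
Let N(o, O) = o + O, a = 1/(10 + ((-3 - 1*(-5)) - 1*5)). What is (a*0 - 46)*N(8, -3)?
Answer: -230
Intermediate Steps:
a = 1/7 (a = 1/(10 + ((-3 + 5) - 5)) = 1/(10 + (2 - 5)) = 1/(10 - 3) = 1/7 ≈ 0.14286)
N(o, O) = O + o
(a*0 - 46)*N(8, -3) = ((1/7)*0 - 46)*(-3 + 8) = (0 - 46)*5 = -46*5 = -230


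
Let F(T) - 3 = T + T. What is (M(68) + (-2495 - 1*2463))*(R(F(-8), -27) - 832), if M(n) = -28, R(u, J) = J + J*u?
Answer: 2532888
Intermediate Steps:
F(T) = 3 + 2*T (F(T) = 3 + (T + T) = 3 + 2*T)
(M(68) + (-2495 - 1*2463))*(R(F(-8), -27) - 832) = (-28 + (-2495 - 1*2463))*(-27*(1 + (3 + 2*(-8))) - 832) = (-28 + (-2495 - 2463))*(-27*(1 + (3 - 16)) - 832) = (-28 - 4958)*(-27*(1 - 13) - 832) = -4986*(-27*(-12) - 832) = -4986*(324 - 832) = -4986*(-508) = 2532888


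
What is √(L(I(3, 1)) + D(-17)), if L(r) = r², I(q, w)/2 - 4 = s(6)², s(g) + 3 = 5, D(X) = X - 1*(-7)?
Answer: √246 ≈ 15.684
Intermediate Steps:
D(X) = 7 + X (D(X) = X + 7 = 7 + X)
s(g) = 2 (s(g) = -3 + 5 = 2)
I(q, w) = 16 (I(q, w) = 8 + 2*2² = 8 + 2*4 = 8 + 8 = 16)
√(L(I(3, 1)) + D(-17)) = √(16² + (7 - 17)) = √(256 - 10) = √246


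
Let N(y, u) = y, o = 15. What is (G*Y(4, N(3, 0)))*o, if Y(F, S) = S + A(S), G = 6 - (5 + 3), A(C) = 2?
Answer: -150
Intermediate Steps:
G = -2 (G = 6 - 1*8 = 6 - 8 = -2)
Y(F, S) = 2 + S (Y(F, S) = S + 2 = 2 + S)
(G*Y(4, N(3, 0)))*o = -2*(2 + 3)*15 = -2*5*15 = -10*15 = -150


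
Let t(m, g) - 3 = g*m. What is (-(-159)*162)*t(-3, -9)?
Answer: 772740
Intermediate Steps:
t(m, g) = 3 + g*m
(-(-159)*162)*t(-3, -9) = (-(-159)*162)*(3 - 9*(-3)) = (-159*(-162))*(3 + 27) = 25758*30 = 772740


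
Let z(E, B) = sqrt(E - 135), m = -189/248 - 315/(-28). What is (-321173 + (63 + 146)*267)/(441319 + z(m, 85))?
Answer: -1708469418320/2841240591271 + 93660*I*sqrt(212722)/2841240591271 ≈ -0.60131 + 1.5204e-5*I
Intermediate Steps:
m = 2601/248 (m = -189*1/248 - 315*(-1)/28 = -189/248 - 1*(-45/4) = -189/248 + 45/4 = 2601/248 ≈ 10.488)
z(E, B) = sqrt(-135 + E)
(-321173 + (63 + 146)*267)/(441319 + z(m, 85)) = (-321173 + (63 + 146)*267)/(441319 + sqrt(-135 + 2601/248)) = (-321173 + 209*267)/(441319 + sqrt(-30879/248)) = (-321173 + 55803)/(441319 + 3*I*sqrt(212722)/124) = -265370/(441319 + 3*I*sqrt(212722)/124)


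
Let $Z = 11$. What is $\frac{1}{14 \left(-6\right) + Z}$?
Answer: $- \frac{1}{73} \approx -0.013699$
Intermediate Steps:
$\frac{1}{14 \left(-6\right) + Z} = \frac{1}{14 \left(-6\right) + 11} = \frac{1}{-84 + 11} = \frac{1}{-73} = - \frac{1}{73}$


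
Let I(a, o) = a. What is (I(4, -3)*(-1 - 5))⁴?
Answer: 331776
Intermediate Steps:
(I(4, -3)*(-1 - 5))⁴ = (4*(-1 - 5))⁴ = (4*(-6))⁴ = (-24)⁴ = 331776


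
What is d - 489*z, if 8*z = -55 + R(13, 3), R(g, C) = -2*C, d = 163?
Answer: 31133/8 ≈ 3891.6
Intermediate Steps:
z = -61/8 (z = (-55 - 2*3)/8 = (-55 - 6)/8 = (⅛)*(-61) = -61/8 ≈ -7.6250)
d - 489*z = 163 - 489*(-61/8) = 163 + 29829/8 = 31133/8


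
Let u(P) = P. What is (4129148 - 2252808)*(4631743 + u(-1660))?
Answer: 8687609936220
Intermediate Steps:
(4129148 - 2252808)*(4631743 + u(-1660)) = (4129148 - 2252808)*(4631743 - 1660) = 1876340*4630083 = 8687609936220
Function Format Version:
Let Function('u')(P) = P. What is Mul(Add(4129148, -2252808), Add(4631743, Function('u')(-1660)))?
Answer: 8687609936220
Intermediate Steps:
Mul(Add(4129148, -2252808), Add(4631743, Function('u')(-1660))) = Mul(Add(4129148, -2252808), Add(4631743, -1660)) = Mul(1876340, 4630083) = 8687609936220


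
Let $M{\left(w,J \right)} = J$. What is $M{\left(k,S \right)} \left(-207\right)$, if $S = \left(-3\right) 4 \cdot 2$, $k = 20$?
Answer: $4968$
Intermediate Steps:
$S = -24$ ($S = \left(-12\right) 2 = -24$)
$M{\left(k,S \right)} \left(-207\right) = \left(-24\right) \left(-207\right) = 4968$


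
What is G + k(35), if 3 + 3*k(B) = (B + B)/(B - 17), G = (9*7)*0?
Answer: 8/27 ≈ 0.29630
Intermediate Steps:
G = 0 (G = 63*0 = 0)
k(B) = -1 + 2*B/(3*(-17 + B)) (k(B) = -1 + ((B + B)/(B - 17))/3 = -1 + ((2*B)/(-17 + B))/3 = -1 + (2*B/(-17 + B))/3 = -1 + 2*B/(3*(-17 + B)))
G + k(35) = 0 + (51 - 1*35)/(3*(-17 + 35)) = 0 + (⅓)*(51 - 35)/18 = 0 + (⅓)*(1/18)*16 = 0 + 8/27 = 8/27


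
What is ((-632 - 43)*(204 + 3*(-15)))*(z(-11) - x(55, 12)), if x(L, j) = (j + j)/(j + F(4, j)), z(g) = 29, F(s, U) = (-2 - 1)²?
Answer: -20928375/7 ≈ -2.9898e+6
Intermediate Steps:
F(s, U) = 9 (F(s, U) = (-3)² = 9)
x(L, j) = 2*j/(9 + j) (x(L, j) = (j + j)/(j + 9) = (2*j)/(9 + j) = 2*j/(9 + j))
((-632 - 43)*(204 + 3*(-15)))*(z(-11) - x(55, 12)) = ((-632 - 43)*(204 + 3*(-15)))*(29 - 2*12/(9 + 12)) = (-675*(204 - 45))*(29 - 2*12/21) = (-675*159)*(29 - 2*12/21) = -107325*(29 - 1*8/7) = -107325*(29 - 8/7) = -107325*195/7 = -20928375/7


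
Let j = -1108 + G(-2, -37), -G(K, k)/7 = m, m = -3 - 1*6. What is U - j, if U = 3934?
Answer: 4979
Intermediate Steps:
m = -9 (m = -3 - 6 = -9)
G(K, k) = 63 (G(K, k) = -7*(-9) = 63)
j = -1045 (j = -1108 + 63 = -1045)
U - j = 3934 - 1*(-1045) = 3934 + 1045 = 4979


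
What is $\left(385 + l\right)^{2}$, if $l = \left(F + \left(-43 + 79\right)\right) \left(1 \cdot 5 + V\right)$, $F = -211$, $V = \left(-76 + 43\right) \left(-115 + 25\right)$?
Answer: $270649657600$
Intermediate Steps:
$V = 2970$ ($V = \left(-33\right) \left(-90\right) = 2970$)
$l = -520625$ ($l = \left(-211 + \left(-43 + 79\right)\right) \left(1 \cdot 5 + 2970\right) = \left(-211 + 36\right) \left(5 + 2970\right) = \left(-175\right) 2975 = -520625$)
$\left(385 + l\right)^{2} = \left(385 - 520625\right)^{2} = \left(-520240\right)^{2} = 270649657600$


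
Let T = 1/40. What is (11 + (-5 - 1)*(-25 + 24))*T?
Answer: 17/40 ≈ 0.42500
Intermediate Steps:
T = 1/40 ≈ 0.025000
(11 + (-5 - 1)*(-25 + 24))*T = (11 + (-5 - 1)*(-25 + 24))*(1/40) = (11 - 6*(-1))*(1/40) = (11 + 6)*(1/40) = 17*(1/40) = 17/40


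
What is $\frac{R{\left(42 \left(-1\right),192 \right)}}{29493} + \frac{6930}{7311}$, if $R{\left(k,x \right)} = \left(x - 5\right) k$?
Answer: $\frac{16329544}{23958147} \approx 0.68159$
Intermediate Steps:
$R{\left(k,x \right)} = k \left(-5 + x\right)$ ($R{\left(k,x \right)} = \left(-5 + x\right) k = k \left(-5 + x\right)$)
$\frac{R{\left(42 \left(-1\right),192 \right)}}{29493} + \frac{6930}{7311} = \frac{42 \left(-1\right) \left(-5 + 192\right)}{29493} + \frac{6930}{7311} = \left(-42\right) 187 \cdot \frac{1}{29493} + 6930 \cdot \frac{1}{7311} = \left(-7854\right) \frac{1}{29493} + \frac{2310}{2437} = - \frac{2618}{9831} + \frac{2310}{2437} = \frac{16329544}{23958147}$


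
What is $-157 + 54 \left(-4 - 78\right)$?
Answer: $-4585$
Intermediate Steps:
$-157 + 54 \left(-4 - 78\right) = -157 + 54 \left(-82\right) = -157 - 4428 = -4585$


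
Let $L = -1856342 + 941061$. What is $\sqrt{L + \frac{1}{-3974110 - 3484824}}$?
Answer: $\frac{i \sqrt{50922295851666194970}}{7458934} \approx 956.7 i$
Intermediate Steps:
$L = -915281$
$\sqrt{L + \frac{1}{-3974110 - 3484824}} = \sqrt{-915281 + \frac{1}{-3974110 - 3484824}} = \sqrt{-915281 + \frac{1}{-7458934}} = \sqrt{-915281 - \frac{1}{7458934}} = \sqrt{- \frac{6827020570455}{7458934}} = \frac{i \sqrt{50922295851666194970}}{7458934}$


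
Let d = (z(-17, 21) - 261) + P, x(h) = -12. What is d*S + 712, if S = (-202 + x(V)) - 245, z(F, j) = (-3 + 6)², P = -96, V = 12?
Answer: 160444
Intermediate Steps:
z(F, j) = 9 (z(F, j) = 3² = 9)
S = -459 (S = (-202 - 12) - 245 = -214 - 245 = -459)
d = -348 (d = (9 - 261) - 96 = -252 - 96 = -348)
d*S + 712 = -348*(-459) + 712 = 159732 + 712 = 160444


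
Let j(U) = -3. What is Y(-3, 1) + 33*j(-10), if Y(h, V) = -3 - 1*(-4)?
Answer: -98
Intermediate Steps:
Y(h, V) = 1 (Y(h, V) = -3 + 4 = 1)
Y(-3, 1) + 33*j(-10) = 1 + 33*(-3) = 1 - 99 = -98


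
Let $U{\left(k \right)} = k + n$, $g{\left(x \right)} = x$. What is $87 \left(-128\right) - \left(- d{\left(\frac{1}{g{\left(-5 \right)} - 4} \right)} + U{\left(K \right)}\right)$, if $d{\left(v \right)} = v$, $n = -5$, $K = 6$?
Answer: $- \frac{100234}{9} \approx -11137.0$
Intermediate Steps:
$U{\left(k \right)} = -5 + k$ ($U{\left(k \right)} = k - 5 = -5 + k$)
$87 \left(-128\right) - \left(- d{\left(\frac{1}{g{\left(-5 \right)} - 4} \right)} + U{\left(K \right)}\right) = 87 \left(-128\right) + \left(\frac{1}{-5 - 4} - \left(-5 + 6\right)\right) = -11136 + \left(\frac{1}{-9} - 1\right) = -11136 - \frac{10}{9} = - \frac{100234}{9}$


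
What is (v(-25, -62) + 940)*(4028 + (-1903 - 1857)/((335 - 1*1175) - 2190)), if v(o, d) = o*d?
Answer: 1013313800/101 ≈ 1.0033e+7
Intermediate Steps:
v(o, d) = d*o
(v(-25, -62) + 940)*(4028 + (-1903 - 1857)/((335 - 1*1175) - 2190)) = (-62*(-25) + 940)*(4028 + (-1903 - 1857)/((335 - 1*1175) - 2190)) = (1550 + 940)*(4028 - 3760/((335 - 1175) - 2190)) = 2490*(4028 - 3760/(-840 - 2190)) = 2490*(4028 - 3760/(-3030)) = 2490*(4028 - 3760*(-1/3030)) = 2490*(4028 + 376/303) = 2490*(1220860/303) = 1013313800/101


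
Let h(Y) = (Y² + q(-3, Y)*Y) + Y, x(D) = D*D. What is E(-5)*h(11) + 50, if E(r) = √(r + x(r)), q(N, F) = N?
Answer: 50 + 198*√5 ≈ 492.74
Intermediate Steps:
x(D) = D²
h(Y) = Y² - 2*Y (h(Y) = (Y² - 3*Y) + Y = Y² - 2*Y)
E(r) = √(r + r²)
E(-5)*h(11) + 50 = √(-5*(1 - 5))*(11*(-2 + 11)) + 50 = √(-5*(-4))*(11*9) + 50 = √20*99 + 50 = (2*√5)*99 + 50 = 198*√5 + 50 = 50 + 198*√5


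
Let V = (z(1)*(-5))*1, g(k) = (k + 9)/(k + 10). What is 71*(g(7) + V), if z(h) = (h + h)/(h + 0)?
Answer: -10934/17 ≈ -643.18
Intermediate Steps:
g(k) = (9 + k)/(10 + k)
z(h) = 2 (z(h) = (2*h)/h = 2)
V = -10 (V = (2*(-5))*1 = -10*1 = -10)
71*(g(7) + V) = 71*((9 + 7)/(10 + 7) - 10) = 71*(16/17 - 10) = 71*(-154/17) = -10934/17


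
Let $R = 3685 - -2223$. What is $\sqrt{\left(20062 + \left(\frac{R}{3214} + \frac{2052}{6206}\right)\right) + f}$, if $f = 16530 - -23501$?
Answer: $\frac{\sqrt{1494289911877041937}}{4986521} \approx 245.14$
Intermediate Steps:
$R = 5908$ ($R = 3685 + 2223 = 5908$)
$f = 40031$ ($f = 16530 + 23501 = 40031$)
$\sqrt{\left(20062 + \left(\frac{R}{3214} + \frac{2052}{6206}\right)\right) + f} = \sqrt{\left(20062 + \left(\frac{5908}{3214} + \frac{2052}{6206}\right)\right) + 40031} = \sqrt{\left(20062 + \left(5908 \cdot \frac{1}{3214} + 2052 \cdot \frac{1}{6206}\right)\right) + 40031} = \sqrt{\left(20062 + \left(\frac{2954}{1607} + \frac{1026}{3103}\right)\right) + 40031} = \sqrt{\left(20062 + \frac{10815044}{4986521}\right) + 40031} = \sqrt{\frac{100050399346}{4986521} + 40031} = \sqrt{\frac{299665821497}{4986521}} = \frac{\sqrt{1494289911877041937}}{4986521}$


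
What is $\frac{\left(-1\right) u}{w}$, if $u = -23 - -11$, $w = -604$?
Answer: $- \frac{3}{151} \approx -0.019868$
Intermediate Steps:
$u = -12$ ($u = -23 + 11 = -12$)
$\frac{\left(-1\right) u}{w} = \frac{\left(-1\right) \left(-12\right)}{-604} = 12 \left(- \frac{1}{604}\right) = - \frac{3}{151}$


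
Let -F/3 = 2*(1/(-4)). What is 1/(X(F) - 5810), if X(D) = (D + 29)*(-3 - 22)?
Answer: -2/13145 ≈ -0.00015215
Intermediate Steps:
F = 3/2 (F = -6*1/(-4) = -6*1*(-1/4) = -6*(-1)/4 = -3*(-1/2) = 3/2 ≈ 1.5000)
X(D) = -725 - 25*D (X(D) = (29 + D)*(-25) = -725 - 25*D)
1/(X(F) - 5810) = 1/((-725 - 25*3/2) - 5810) = 1/((-725 - 75/2) - 5810) = 1/(-1525/2 - 5810) = 1/(-13145/2) = -2/13145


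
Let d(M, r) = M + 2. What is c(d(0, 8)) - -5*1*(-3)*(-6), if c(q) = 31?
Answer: 121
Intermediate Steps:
d(M, r) = 2 + M
c(d(0, 8)) - -5*1*(-3)*(-6) = 31 - -5*1*(-3)*(-6) = 31 - (-5*(-3))*(-6) = 31 - 15*(-6) = 31 - 1*(-90) = 31 + 90 = 121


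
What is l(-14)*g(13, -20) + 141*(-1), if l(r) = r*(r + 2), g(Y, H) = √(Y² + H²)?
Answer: -141 + 168*√569 ≈ 3866.4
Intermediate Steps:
g(Y, H) = √(H² + Y²)
l(r) = r*(2 + r)
l(-14)*g(13, -20) + 141*(-1) = (-14*(2 - 14))*√((-20)² + 13²) + 141*(-1) = (-14*(-12))*√(400 + 169) - 141 = 168*√569 - 141 = -141 + 168*√569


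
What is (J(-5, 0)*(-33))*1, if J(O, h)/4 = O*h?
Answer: 0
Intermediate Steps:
J(O, h) = 4*O*h (J(O, h) = 4*(O*h) = 4*O*h)
(J(-5, 0)*(-33))*1 = ((4*(-5)*0)*(-33))*1 = (0*(-33))*1 = 0*1 = 0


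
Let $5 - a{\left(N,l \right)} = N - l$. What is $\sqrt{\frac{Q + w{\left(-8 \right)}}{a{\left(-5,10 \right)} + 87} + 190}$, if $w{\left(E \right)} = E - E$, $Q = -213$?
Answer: $\frac{\sqrt{2152519}}{107} \approx 13.712$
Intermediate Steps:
$a{\left(N,l \right)} = 5 + l - N$ ($a{\left(N,l \right)} = 5 - \left(N - l\right) = 5 + l - N$)
$w{\left(E \right)} = 0$
$\sqrt{\frac{Q + w{\left(-8 \right)}}{a{\left(-5,10 \right)} + 87} + 190} = \sqrt{\frac{-213 + 0}{\left(5 + 10 - -5\right) + 87} + 190} = \sqrt{- \frac{213}{\left(5 + 10 + 5\right) + 87} + 190} = \sqrt{- \frac{213}{20 + 87} + 190} = \sqrt{- \frac{213}{107} + 190} = \sqrt{\frac{20117}{107}} = \frac{\sqrt{2152519}}{107}$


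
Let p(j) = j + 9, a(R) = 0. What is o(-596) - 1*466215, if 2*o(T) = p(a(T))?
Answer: -932421/2 ≈ -4.6621e+5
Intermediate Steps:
p(j) = 9 + j
o(T) = 9/2 (o(T) = (9 + 0)/2 = (½)*9 = 9/2)
o(-596) - 1*466215 = 9/2 - 1*466215 = 9/2 - 466215 = -932421/2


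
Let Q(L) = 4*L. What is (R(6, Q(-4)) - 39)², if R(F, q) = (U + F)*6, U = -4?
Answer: 729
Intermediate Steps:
R(F, q) = -24 + 6*F (R(F, q) = (-4 + F)*6 = -24 + 6*F)
(R(6, Q(-4)) - 39)² = ((-24 + 6*6) - 39)² = ((-24 + 36) - 39)² = (12 - 39)² = (-27)² = 729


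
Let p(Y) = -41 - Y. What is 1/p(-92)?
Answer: 1/51 ≈ 0.019608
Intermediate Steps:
1/p(-92) = 1/(-41 - 1*(-92)) = 1/(-41 + 92) = 1/51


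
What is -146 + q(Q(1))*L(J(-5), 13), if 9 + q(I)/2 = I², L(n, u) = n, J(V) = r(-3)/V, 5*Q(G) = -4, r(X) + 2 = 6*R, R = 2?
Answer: -2814/25 ≈ -112.56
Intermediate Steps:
r(X) = 10 (r(X) = -2 + 6*2 = -2 + 12 = 10)
Q(G) = -⅘ (Q(G) = (⅕)*(-4) = -⅘)
J(V) = 10/V
q(I) = -18 + 2*I²
-146 + q(Q(1))*L(J(-5), 13) = -146 + (-18 + 2*(-⅘)²)*(10/(-5)) = -146 + (-18 + 2*(16/25))*(10*(-⅕)) = -146 + (-18 + 32/25)*(-2) = -146 - 418/25*(-2) = -146 + 836/25 = -2814/25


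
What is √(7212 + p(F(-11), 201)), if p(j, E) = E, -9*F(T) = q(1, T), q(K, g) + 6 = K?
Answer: √7413 ≈ 86.099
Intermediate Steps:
q(K, g) = -6 + K
F(T) = 5/9 (F(T) = -(-6 + 1)/9 = -⅑*(-5) = 5/9)
√(7212 + p(F(-11), 201)) = √(7212 + 201) = √7413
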